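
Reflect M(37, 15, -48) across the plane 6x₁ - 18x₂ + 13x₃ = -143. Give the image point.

With n = (6, -18, 13), the signed offset is (n·M − (-143))/|n|² = -529/529 = -1.
M' = M − 2t·n = (37, 15, -48) − (-2)·(6, -18, 13) = (49, -21, -22).

(49, -21, -22)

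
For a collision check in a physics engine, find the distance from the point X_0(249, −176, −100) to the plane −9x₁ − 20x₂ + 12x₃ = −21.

4

d = |(-9)·249 + (-20)·(-176) + 12·(-100) − (-21)| / √(81 + 400 + 144) = |100| / 25 = 4.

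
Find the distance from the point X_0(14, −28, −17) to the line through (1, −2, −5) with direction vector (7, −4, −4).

2√65

Direction vector d = (7, −4, −4).
AP = (13, −26, −12), and AP × d = (56, −32, 130).
|AP × d|² = 21060 and |d|² = 81, so the distance is √(21060/81) = √260 = 2√65.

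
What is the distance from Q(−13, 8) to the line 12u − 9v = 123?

The normal to the line is n = (12, −9) with |n| = 15.
|n·Q − 123| = |-228 − 123| = 351, so the distance is 351/15 = 117/5.

117/5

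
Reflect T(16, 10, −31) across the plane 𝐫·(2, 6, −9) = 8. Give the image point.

With n = (2, 6, −9), the signed offset is (n·T − 8)/|n|² = 363/121 = 3.
T' = T − 2t·n = (16, 10, −31) − 6·(2, 6, −9) = (4, −26, 23).

(4, -26, 23)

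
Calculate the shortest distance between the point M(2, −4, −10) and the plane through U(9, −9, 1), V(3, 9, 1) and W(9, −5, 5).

5√11/11

UV = (−6, 18, 0) and UW = (0, 4, 4), so a normal is n = UV × UW = (72, 24, −24).
d = |72·2 + 24·(-4) + (-24)·(-10) − 408| / √(5184 + 576 + 576) = |-120| / (24√11) = 5/√11.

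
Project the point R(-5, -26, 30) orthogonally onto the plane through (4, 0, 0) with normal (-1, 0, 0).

The perpendicular from R has direction n = (-1, 0, 0): r = (-5, -26, 30) + λ(-1, 0, 0).
Substitute into the plane: n·(R + λn) = -4 gives 5 + 1λ = -4, so λ = -9.
Foot = (-5, -26, 30) + (-9)·(-1, 0, 0) = (4, -26, 30).

(4, -26, 30)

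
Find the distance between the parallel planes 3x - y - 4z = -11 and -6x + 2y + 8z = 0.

11/√26

Divide the second equation by -2 to match normals: 3x - y - 4z = 0.
Both planes have normal n = (3, -1, -4), |n| = √26. Any point on the first plane is at distance |0 − (-11)|/|n| = 11/√26 = 11√26/26 from the second.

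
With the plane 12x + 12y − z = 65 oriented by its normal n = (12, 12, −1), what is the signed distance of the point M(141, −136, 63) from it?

n·M − 65 = -68.
|n| = 17, so the signed distance is -68/17 = -4.

-4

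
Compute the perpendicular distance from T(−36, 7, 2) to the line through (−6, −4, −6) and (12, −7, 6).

A direction vector is d = (18, −3, 12).
AP = (−30, 11, 8); AP·d = -477, |AP|² = 1085, |d|² = 477.
distance² = |AP|² − (AP·d)²/|d|² = 1085 − 227529/477 = 608, so the distance is 4√38.

4√38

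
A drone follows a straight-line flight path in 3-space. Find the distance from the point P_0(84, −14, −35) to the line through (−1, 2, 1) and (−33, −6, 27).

√1721

A direction vector is d = (−32, −8, 26).
AP = (85, −16, −36), and AP × d = (−704, −1058, −1192).
|AP × d|² = 3035844 and |d|² = 1764, so the distance is √(3035844/1764) = √1721.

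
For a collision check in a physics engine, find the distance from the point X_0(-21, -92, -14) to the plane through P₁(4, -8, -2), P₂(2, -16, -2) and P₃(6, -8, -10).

P₁P₂ = (-2, -8, 0) and P₁P₃ = (2, 0, -8), so a normal is n = P₁P₂ × P₁P₃ = (64, -16, 16).
d = |64·(-21) + (-16)·(-92) + 16·(-14) − 352| / √(4096 + 256 + 256) = |-448| / (48√2) = 14√2/3.

14√2/3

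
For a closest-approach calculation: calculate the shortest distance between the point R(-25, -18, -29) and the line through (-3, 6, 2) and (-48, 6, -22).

√865

A direction vector is d = (-45, 0, -24).
AP = (-22, -24, -31), and AP × d = (576, 867, -1080).
|AP × d|² = 2249865 and |d|² = 2601, so the distance is √(2249865/2601) = √865.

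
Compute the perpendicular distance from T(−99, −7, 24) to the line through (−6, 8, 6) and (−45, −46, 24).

3√493

A direction vector is d = (−39, −54, 18).
AP = (−93, −15, 18), and AP × d = (702, 972, 4437).
|AP × d|² = 21124557 and |d|² = 4761, so the distance is √(21124557/4761) = √4437 = 3√493.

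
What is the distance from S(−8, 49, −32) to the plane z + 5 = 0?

Normal vector n = (0, 0, 1), and n·(−8, 49, −32) − (−5) = −27.
|n| = √(0 + 0 + 1) = 1, so the distance is |-27|/1 = 27.

27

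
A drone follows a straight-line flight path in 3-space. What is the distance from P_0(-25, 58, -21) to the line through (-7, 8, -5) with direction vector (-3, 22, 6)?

2√241

Direction vector d = (-3, 22, 6).
AP = (-18, 50, -16); AP·d = 1058, |AP|² = 3080, |d|² = 529.
distance² = |AP|² − (AP·d)²/|d|² = 3080 − 1119364/529 = 964, so the distance is 2√241.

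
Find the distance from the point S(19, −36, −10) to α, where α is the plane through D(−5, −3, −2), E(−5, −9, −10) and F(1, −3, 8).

6√2/5

DE = (0, −6, −8) and DF = (6, 0, 10), so a normal is n = DE × DF = (−60, −48, 36).
n = (−60, −48, 36); n·P − 372 = -144; |n| = 60√2; distance = 144/(60√2) = 6√2/5.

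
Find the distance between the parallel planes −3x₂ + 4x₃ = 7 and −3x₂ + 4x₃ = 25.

Both planes have normal n = (0, −3, 4), |n| = 5. Any point on the first plane is at distance |25 − 7|/|n| = 18/5 from the second.

18/5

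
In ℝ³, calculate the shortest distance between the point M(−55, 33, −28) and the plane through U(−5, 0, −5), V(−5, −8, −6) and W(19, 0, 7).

UV = (0, −8, −1) and UW = (24, 0, 12), so a normal is n = UV × UW = (−96, −24, 192).
Then n·(−55, 33, −28) − (−480) = −408.
|n| = √(9216 + 576 + 36864) = 216, so the distance is |-408|/216 = 17/9.

17/9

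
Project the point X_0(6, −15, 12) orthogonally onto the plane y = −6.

The perpendicular from X_0 has direction n = (0, 1, 0): r = (6, −15, 12) + μ(0, 1, 0).
Substitute into the plane: n·(X_0 + μn) = -6 gives -15 + 1μ = -6, so μ = 9.
Foot = (6, −15, 12) + 9·(0, 1, 0) = (6, −6, 12).

(6, -6, 12)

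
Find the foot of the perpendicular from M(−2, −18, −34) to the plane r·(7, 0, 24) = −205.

The perpendicular from M has direction n = (7, 0, 24): r = (−2, −18, −34) + λ(7, 0, 24).
Substitute into the plane: n·(M + λn) = -205 gives -830 + 625λ = -205, so λ = 1.
Foot = (−2, −18, −34) + 1·(7, 0, 24) = (5, −18, −10).

(5, -18, -10)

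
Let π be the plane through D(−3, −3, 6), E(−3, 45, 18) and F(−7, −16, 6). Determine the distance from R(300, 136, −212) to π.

5

DE = (0, 48, 12) and DF = (−4, −13, 0), so a normal is n = DE × DF = (156, −48, 192).
n = (156, −48, 192); n·P − 828 = -1260; |n| = 252; distance = 1260/252 = 5.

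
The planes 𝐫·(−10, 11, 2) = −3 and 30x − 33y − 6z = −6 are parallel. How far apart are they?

Divide the second equation by -3 to match normals: −10x + 11y + 2z = 2.
Both planes have normal n = (−10, 11, 2), |n| = 15. Any point on the first plane is at distance |2 − (-3)|/|n| = 5/15 = 1/3 from the second.

1/3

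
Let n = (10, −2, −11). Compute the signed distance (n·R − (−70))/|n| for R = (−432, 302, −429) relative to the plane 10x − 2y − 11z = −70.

n·R − (-70) = -135.
|n| = 15, so the signed distance is -135/15 = -9.

-9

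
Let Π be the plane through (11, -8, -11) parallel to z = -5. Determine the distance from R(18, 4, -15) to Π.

Parallel planes share the normal n = (0, 0, 1); since (11, -8, -11) lies on the plane, its equation is z = -11.
Then n·(18, 4, -15) - (-11) = -4.
|n| = √(0 + 0 + 1) = 1, so the distance is |-4|/1 = 4.

4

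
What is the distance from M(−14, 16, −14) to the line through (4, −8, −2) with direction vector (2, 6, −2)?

Direction vector d = (2, 6, −2).
AP = (−18, 24, −12), and AP × d = (24, −60, −156).
|AP × d|² = 28512 and |d|² = 44, so the distance is √(28512/44) = √648 = 18√2.

18√2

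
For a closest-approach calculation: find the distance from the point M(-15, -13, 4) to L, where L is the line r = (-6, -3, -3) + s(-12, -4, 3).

Direction vector d = (-12, -4, 3).
AP = (-9, -10, 7), and AP × d = (-2, -57, -84).
|AP × d|² = 10309 and |d|² = 169, so the distance is √(10309/169) = √61.

√61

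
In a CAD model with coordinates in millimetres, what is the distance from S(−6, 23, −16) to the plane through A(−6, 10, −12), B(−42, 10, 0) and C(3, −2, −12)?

AB = (−36, 0, 12) and AC = (9, −12, 0), so a normal is n = AB × AC = (144, 108, 432).
n = (144, 108, 432); n·P − (-4968) = -324; |n| = 468; distance = 324/468 = 9/13.

9/13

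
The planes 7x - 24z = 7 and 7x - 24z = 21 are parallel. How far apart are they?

With common normal n = (7, 0, -24) (|n| = 25), the distance is |7 − 21|/|n| = 14/25.

14/25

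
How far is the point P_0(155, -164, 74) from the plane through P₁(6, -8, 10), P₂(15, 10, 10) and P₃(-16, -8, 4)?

2

P₁P₂ = (9, 18, 0) and P₁P₃ = (-22, 0, -6), so a normal is n = P₁P₂ × P₁P₃ = (-108, 54, 396).
Then n·(155, -164, 74) - 2880 = 828.
|n| = √(11664 + 2916 + 156816) = 414, so the distance is |828|/414 = 2.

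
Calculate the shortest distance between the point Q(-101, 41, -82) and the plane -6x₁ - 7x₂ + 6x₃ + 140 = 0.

Normal vector n = (-6, -7, 6), and n·(-101, 41, -82) - (-140) = -33.
|n| = √(36 + 49 + 36) = 11, so the distance is |-33|/11 = 3.

3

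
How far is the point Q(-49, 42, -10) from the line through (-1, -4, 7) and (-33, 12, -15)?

2√185

A direction vector is d = (-32, 16, -22).
AP = (-48, 46, -17), and AP × d = (-740, -512, 704).
|AP × d|² = 1305360 and |d|² = 1764, so the distance is √(1305360/1764) = √740 = 2√185.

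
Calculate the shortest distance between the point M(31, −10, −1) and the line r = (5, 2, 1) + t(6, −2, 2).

2√30

Direction vector d = (6, −2, 2).
AP = (26, −12, −2), and AP × d = (−28, −64, 20).
|AP × d|² = 5280 and |d|² = 44, so the distance is √(5280/44) = √120 = 2√30.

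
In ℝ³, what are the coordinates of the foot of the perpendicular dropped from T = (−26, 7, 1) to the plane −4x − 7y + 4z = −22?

n = (−4, −7, 4), |n|² = 81, and n·T − (-22) = 81.
t = 81/81 = 1, so the foot is T − t·n = (−26, 7, 1) − 1·(−4, −7, 4) = (−22, 14, −3).

(-22, 14, -3)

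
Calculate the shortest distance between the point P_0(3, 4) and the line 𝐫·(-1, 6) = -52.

The normal to the line is n = (-1, 6) with |n| = √37.
|n·P_0 − (-52)| = |21 − (-52)| = 73, so the distance is 73/√37.

73√37/37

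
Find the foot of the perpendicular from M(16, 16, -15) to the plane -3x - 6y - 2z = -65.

The perpendicular from M has direction n = (-3, -6, -2): r = (16, 16, -15) + μ(-3, -6, -2).
Substitute into the plane: n·(M + μn) = -65 gives -114 + 49μ = -65, so μ = 1.
Foot = (16, 16, -15) + 1·(-3, -6, -2) = (13, 10, -17).

(13, 10, -17)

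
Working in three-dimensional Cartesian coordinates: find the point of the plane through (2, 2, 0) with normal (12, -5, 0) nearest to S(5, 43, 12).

n = (12, -5, 0), |n|² = 169, and n·S − 14 = -169.
t = -169/169 = -1, so the foot is S − t·n = (5, 43, 12) − (-1)·(12, -5, 0) = (17, 38, 12).

(17, 38, 12)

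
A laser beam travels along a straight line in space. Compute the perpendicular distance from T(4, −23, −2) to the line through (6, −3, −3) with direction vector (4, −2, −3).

Direction vector d = (4, −2, −3).
AP = (−2, −20, 1); AP·d = 29, |AP|² = 405, |d|² = 29.
distance² = |AP|² − (AP·d)²/|d|² = 405 − 841/29 = 376, so the distance is 2√94.

2√94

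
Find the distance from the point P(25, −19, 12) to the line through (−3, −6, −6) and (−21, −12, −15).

√493

A direction vector is d = (−18, −6, −9).
AP = (28, −13, 18); AP·d = -588, |AP|² = 1277, |d|² = 441.
distance² = |AP|² − (AP·d)²/|d|² = 1277 − 345744/441 = 493, so the distance is √493.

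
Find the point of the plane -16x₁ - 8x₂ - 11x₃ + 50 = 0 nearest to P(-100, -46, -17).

(-20, -6, 38)

The perpendicular from P has direction n = (-16, -8, -11): r = (-100, -46, -17) + t(-16, -8, -11).
Substitute into the plane: n·(P + tn) = -50 gives 2155 + 441t = -50, so t = -5.
Foot = (-100, -46, -17) + (-5)·(-16, -8, -11) = (-20, -6, 38).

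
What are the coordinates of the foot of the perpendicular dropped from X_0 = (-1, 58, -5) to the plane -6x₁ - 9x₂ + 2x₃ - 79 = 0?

n = (-6, -9, 2), |n|² = 121, and n·X_0 − 79 = -605.
t = -605/121 = -5, so the foot is X_0 − t·n = (-1, 58, -5) − (-5)·(-6, -9, 2) = (-31, 13, 5).

(-31, 13, 5)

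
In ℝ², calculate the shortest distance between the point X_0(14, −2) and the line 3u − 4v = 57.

7/5

The normal to the line is n = (3, −4) with |n| = 5.
|n·X_0 − 57| = |50 − 57| = 7, so the distance is 7/5.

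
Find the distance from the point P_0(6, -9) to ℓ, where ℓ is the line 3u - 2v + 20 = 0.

d = |3·6 + (-2)·(-9) − (-20)| / √(9 + 4) = |56|/√13 = 56/√13.

56/√13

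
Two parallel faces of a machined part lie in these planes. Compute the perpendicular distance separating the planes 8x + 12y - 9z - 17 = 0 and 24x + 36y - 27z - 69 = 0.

6/17

Divide the second equation by 3 to match normals: 8x + 12y - 9z = 23.
Both planes have normal n = (8, 12, -9), |n| = 17. Any point on the first plane is at distance |23 − 17|/|n| = 6/17 from the second.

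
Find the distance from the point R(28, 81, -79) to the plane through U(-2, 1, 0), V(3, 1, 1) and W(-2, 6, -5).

UV = (5, 0, 1) and UW = (0, 5, -5), so a normal is n = UV × UW = (-5, 25, 25).
Then n·(28, 81, -79) - 35 = -125.
|n| = √(25 + 625 + 625) = 5√51, so the distance is |-125|/(5√51) = 25/√51.

25/√51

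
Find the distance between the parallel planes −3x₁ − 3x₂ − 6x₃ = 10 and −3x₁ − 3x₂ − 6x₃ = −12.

With common normal n = (−3, −3, −6) (|n| = 3√6), the distance is |10 − (-12)|/|n| = 22/(3√6).

11√6/9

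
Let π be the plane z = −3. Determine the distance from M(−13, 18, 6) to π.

Normal vector n = (0, 0, 1), and n·(−13, 18, 6) − (−3) = 9.
|n| = √(0 + 0 + 1) = 1, so the distance is |9|/1 = 9.

9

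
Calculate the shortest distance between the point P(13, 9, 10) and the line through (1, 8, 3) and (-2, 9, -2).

A direction vector is d = (-3, 1, -5).
AP = (12, 1, 7), and AP × d = (-12, 39, 15).
|AP × d|² = 1890 and |d|² = 35, so the distance is √(1890/35) = √54 = 3√6.

3√6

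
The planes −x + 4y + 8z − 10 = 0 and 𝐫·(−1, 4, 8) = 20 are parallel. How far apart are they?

10/9

Both planes have normal n = (−1, 4, 8), |n| = 9. Any point on the first plane is at distance |20 − 10|/|n| = 10/9 from the second.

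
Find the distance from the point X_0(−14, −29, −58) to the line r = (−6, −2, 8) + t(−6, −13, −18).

2√97

Direction vector d = (−6, −13, −18).
AP = (−8, −27, −66); AP·d = 1587, |AP|² = 5149, |d|² = 529.
distance² = |AP|² − (AP·d)²/|d|² = 5149 − 2518569/529 = 388, so the distance is 2√97.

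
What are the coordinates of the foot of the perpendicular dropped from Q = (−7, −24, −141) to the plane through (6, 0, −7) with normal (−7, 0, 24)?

n = (−7, 0, 24), |n|² = 625, and n·Q − (-210) = -3125.
t = -3125/625 = -5, so the foot is Q − t·n = (−7, −24, −141) − (-5)·(−7, 0, 24) = (−42, −24, −21).

(-42, -24, -21)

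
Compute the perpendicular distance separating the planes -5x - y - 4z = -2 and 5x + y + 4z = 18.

16/√42

Divide the second equation by -1 to match normals: -5x - y - 4z = -18.
Both planes have normal n = (-5, -1, -4), |n| = √42. Any point on the first plane is at distance |(-18) − (-2)|/|n| = 16/√42 = 8√42/21 from the second.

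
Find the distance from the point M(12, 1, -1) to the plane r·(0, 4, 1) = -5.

8√17/17

Normal vector n = (0, 4, 1), and n·(12, 1, -1) - (-5) = 8.
|n| = √(0 + 16 + 1) = √17, so the distance is |8|/√17 = 8√17/17.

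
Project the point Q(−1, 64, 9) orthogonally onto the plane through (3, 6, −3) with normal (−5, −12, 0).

The perpendicular from Q has direction n = (−5, −12, 0): r = (−1, 64, 9) + t(−5, −12, 0).
Substitute into the plane: n·(Q + tn) = -87 gives -763 + 169t = -87, so t = 4.
Foot = (−1, 64, 9) + 4·(−5, −12, 0) = (−21, 16, 9).

(-21, 16, 9)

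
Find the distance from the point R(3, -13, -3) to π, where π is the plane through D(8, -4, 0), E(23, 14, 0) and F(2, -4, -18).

21/√65

DE = (15, 18, 0) and DF = (-6, 0, -18), so a normal is n = DE × DF = (-324, 270, 108).
n = (-324, 270, 108); n·P − (-3672) = -1134; |n| = 54√65; distance = 1134/(54√65) = 21√65/65.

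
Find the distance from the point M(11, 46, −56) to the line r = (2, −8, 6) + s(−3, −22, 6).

4√130

Direction vector d = (−3, −22, 6).
AP = (9, 54, −62); AP·d = -1587, |AP|² = 6841, |d|² = 529.
distance² = |AP|² − (AP·d)²/|d|² = 6841 − 2518569/529 = 2080, so the distance is 4√130.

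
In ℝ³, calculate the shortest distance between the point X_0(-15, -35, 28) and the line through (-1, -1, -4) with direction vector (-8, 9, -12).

2√305

Direction vector d = (-8, 9, -12).
AP = (-14, -34, 32); AP·d = -578, |AP|² = 2376, |d|² = 289.
distance² = |AP|² − (AP·d)²/|d|² = 2376 − 334084/289 = 1220, so the distance is 2√305.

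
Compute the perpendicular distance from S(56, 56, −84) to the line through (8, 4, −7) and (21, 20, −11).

A direction vector is d = (13, 16, −4).
AP = (48, 52, −77); AP·d = 1764, |AP|² = 10937, |d|² = 441.
distance² = |AP|² − (AP·d)²/|d|² = 10937 − 3111696/441 = 3881, so the distance is √3881.

√3881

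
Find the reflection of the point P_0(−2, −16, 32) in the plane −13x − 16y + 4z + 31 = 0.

(24, 16, 24)

n = (−13, −16, 4), |n|² = 441, n·P_0 − (-31) = 441, so t = 441/441 = 1.
Foot F = P_0 − 1·n = (11, 0, 28); the reflection is 2F − P_0 = (24, 16, 24).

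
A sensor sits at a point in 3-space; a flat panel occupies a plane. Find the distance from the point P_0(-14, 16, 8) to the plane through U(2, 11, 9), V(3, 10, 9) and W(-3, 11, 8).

2/√3

UV = (1, -1, 0) and UW = (-5, 0, -1), so a normal is n = UV × UW = (1, 1, -5).
Then n·(-14, 16, 8) - (-32) = -6.
|n| = √(1 + 1 + 25) = 3√3, so the distance is |-6|/(3√3) = 2√3/3.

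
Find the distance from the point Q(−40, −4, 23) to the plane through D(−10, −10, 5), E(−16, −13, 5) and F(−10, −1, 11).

12/√14

DE = (−6, −3, 0) and DF = (0, 9, 6), so a normal is n = DE × DF = (−18, 36, −54).
n = (−18, 36, −54); n·P − (-450) = -216; |n| = 18√14; distance = 216/(18√14) = 12/√14.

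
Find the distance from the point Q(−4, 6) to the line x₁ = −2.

2

d = |1·(-4) + 0·6 − (-2)| / √(1 + 0) = |-2|/1 = 2.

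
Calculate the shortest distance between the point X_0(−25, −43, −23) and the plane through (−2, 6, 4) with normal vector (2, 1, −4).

The plane has equation n·(r − (−2, 6, 4)) = 0, i.e. n·r = -14.
Then n·(−25, −43, −23) − (−14) = 13.
|n| = √(4 + 1 + 16) = √21, so the distance is |13|/√21 = 13/√21.

13/√21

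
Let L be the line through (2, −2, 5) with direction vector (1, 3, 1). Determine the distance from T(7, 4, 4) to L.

3√2

Direction vector d = (1, 3, 1).
AP = (5, 6, −1), and AP × d = (9, −6, 9).
|AP × d|² = 198 and |d|² = 11, so the distance is √(198/11) = √18 = 3√2.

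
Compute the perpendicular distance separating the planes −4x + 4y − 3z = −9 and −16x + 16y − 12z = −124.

Divide the second equation by 4 to match normals: −4x + 4y − 3z = -31.
Both planes have normal n = (−4, 4, −3), |n| = √41. Any point on the first plane is at distance |(-31) − (-9)|/|n| = 22/√41 = 22√41/41 from the second.

22√41/41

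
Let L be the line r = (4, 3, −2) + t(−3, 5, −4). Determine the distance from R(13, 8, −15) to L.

Direction vector d = (−3, 5, −4).
AP = (9, 5, −13); AP·d = 50, |AP|² = 275, |d|² = 50.
distance² = |AP|² − (AP·d)²/|d|² = 275 − 2500/50 = 225, so the distance is 15.

15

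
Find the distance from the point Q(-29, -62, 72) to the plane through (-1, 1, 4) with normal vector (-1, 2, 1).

5√6

The plane has equation n·(r − (-1, 1, 4)) = 0, i.e. n·r = 7.
d = |(-1)·(-29) + 2·(-62) + 1·72 − 7| / √(1 + 4 + 1) = |-30| / √6 = 5√6.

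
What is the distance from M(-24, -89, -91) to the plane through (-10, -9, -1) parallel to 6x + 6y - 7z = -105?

Parallel planes share the normal n = (6, 6, -7); since (-10, -9, -1) lies on the plane, its equation is 6x + 6y - 7z = -107.
d = |6·(-24) + 6·(-89) + (-7)·(-91) − (-107)| / √(36 + 36 + 49) = |66| / 11 = 6.

6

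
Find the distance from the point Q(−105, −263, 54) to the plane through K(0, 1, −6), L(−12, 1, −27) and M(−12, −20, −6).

9

KL = (−12, 0, −21) and KM = (−12, −21, 0), so a normal is n = KL × KM = (−441, 252, 252).
Then n·(−105, −263, 54) − (−1260) = −5103.
|n| = √(194481 + 63504 + 63504) = 567, so the distance is |-5103|/567 = 9.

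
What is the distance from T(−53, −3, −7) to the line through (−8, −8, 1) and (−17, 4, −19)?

A direction vector is d = (−9, 12, −20).
AP = (−45, 5, −8); AP·d = 625, |AP|² = 2114, |d|² = 625.
distance² = |AP|² − (AP·d)²/|d|² = 2114 − 390625/625 = 1489, so the distance is √1489.

√1489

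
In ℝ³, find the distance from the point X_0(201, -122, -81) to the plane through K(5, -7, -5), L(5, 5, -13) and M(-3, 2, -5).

4

KL = (0, 12, -8) and KM = (-8, 9, 0), so a normal is n = KL × KM = (72, 64, 96).
Then n·(201, -122, -81) - (-568) = -544.
|n| = √(5184 + 4096 + 9216) = 136, so the distance is |-544|/136 = 4.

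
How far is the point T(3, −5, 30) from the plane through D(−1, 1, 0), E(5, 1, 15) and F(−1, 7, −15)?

DE = (6, 0, 15) and DF = (0, 6, −15), so a normal is n = DE × DF = (−90, 90, 36).
n = (−90, 90, 36); n·P − 180 = 180; |n| = 54√6; distance = 180/(54√6) = 10/(3√6).

5√6/9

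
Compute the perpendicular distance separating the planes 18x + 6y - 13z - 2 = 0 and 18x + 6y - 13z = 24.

22/23

With common normal n = (18, 6, -13) (|n| = 23), the distance is |2 − 24|/|n| = 22/23.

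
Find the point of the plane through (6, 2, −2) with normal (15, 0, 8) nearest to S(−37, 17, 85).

(-674/17, 17, 1421/17)

n = (15, 0, 8), |n|² = 289, and n·S − 74 = 51.
t = 51/289 = 3/17, so the foot is S − t·n = (−37, 17, 85) − (3/17)·(15, 0, 8) = (−674/17, 17, 1421/17).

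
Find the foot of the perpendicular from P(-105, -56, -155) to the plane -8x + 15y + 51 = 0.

(-1761/17, -997/17, -155)

n = (-8, 15, 0), |n|² = 289, and n·P − (-51) = 51.
t = 51/289 = 3/17, so the foot is P − t·n = (-105, -56, -155) − (3/17)·(-8, 15, 0) = (-1761/17, -997/17, -155).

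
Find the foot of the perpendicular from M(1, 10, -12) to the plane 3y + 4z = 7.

n = (0, 3, 4), |n|² = 25, and n·M − 7 = -25.
t = -25/25 = -1, so the foot is M − t·n = (1, 10, -12) − (-1)·(0, 3, 4) = (1, 13, -8).

(1, 13, -8)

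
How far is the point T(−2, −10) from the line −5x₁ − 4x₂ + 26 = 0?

76/√41

The normal to the line is n = (−5, −4) with |n| = √41.
|n·T − (-26)| = |50 − (-26)| = 76, so the distance is 76/√41 = 76√41/41.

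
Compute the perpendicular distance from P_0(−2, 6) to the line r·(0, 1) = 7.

1

d = |0·(-2) + 1·6 − 7| / √(0 + 1) = |-1|/1 = 1.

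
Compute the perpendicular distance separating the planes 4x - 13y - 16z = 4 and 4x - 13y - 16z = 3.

With common normal n = (4, -13, -16) (|n| = 21), the distance is |4 − 3|/|n| = 1/21.

1/21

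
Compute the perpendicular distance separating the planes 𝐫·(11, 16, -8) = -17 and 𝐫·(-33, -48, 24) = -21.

Divide the second equation by -3 to match normals: 11x₁ + 16x₂ - 8x₃ = 7.
Both planes have normal n = (11, 16, -8), |n| = 21. Any point on the first plane is at distance |7 − (-17)|/|n| = 24/21 = 8/7 from the second.

8/7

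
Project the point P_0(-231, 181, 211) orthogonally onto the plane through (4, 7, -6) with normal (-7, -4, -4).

The perpendicular from P_0 has direction n = (-7, -4, -4): r = (-231, 181, 211) + μ(-7, -4, -4).
Substitute into the plane: n·(P_0 + μn) = -32 gives 49 + 81μ = -32, so μ = -1.
Foot = (-231, 181, 211) + (-1)·(-7, -4, -4) = (-224, 185, 215).

(-224, 185, 215)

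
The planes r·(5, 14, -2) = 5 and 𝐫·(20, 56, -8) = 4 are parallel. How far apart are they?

Divide the second equation by 4 to match normals: 5x₁ + 14x₂ - 2x₃ = 1.
Both planes have normal n = (5, 14, -2), |n| = 15. Any point on the first plane is at distance |1 − 5|/|n| = 4/15 from the second.

4/15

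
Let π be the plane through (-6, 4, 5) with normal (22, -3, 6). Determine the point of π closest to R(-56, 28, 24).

n = (22, -3, 6), |n|² = 529, and n·R − (-114) = -1058.
t = -1058/529 = -2, so the foot is R − t·n = (-56, 28, 24) − (-2)·(22, -3, 6) = (-12, 22, 36).

(-12, 22, 36)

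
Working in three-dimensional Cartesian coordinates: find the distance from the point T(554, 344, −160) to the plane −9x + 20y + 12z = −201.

Normal vector n = (−9, 20, 12), and n·(554, 344, −160) − (−201) = 175.
|n| = √(81 + 400 + 144) = 25, so the distance is |175|/25 = 7.

7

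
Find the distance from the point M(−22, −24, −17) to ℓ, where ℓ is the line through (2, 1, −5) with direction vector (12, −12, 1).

Direction vector d = (12, −12, 1).
AP = (−24, −25, −12), and AP × d = (−169, −120, 588).
|AP × d|² = 388705 and |d|² = 289, so the distance is √(388705/289) = √1345.

√1345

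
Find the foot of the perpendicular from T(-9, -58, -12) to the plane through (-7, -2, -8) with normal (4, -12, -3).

(-25, -10, 0)

The perpendicular from T has direction n = (4, -12, -3): r = (-9, -58, -12) + λ(4, -12, -3).
Substitute into the plane: n·(T + λn) = 20 gives 696 + 169λ = 20, so λ = -4.
Foot = (-9, -58, -12) + (-4)·(4, -12, -3) = (-25, -10, 0).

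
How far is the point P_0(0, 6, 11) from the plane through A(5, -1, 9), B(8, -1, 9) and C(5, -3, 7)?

5/√2

AB = (3, 0, 0) and AC = (0, -2, -2), so a normal is n = AB × AC = (0, 6, -6).
Then n·(0, 6, 11) - (-60) = 30.
|n| = √(0 + 36 + 36) = 6√2, so the distance is |30|/(6√2) = 5/√2.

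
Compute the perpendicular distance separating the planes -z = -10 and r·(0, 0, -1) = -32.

22

Both planes have normal n = (0, 0, -1), |n| = 1. Any point on the first plane is at distance |(-32) − (-10)|/|n| = 22/1 = 22 from the second.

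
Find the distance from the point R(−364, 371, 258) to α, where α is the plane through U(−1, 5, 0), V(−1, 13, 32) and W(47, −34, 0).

UV = (0, 8, 32) and UW = (48, −39, 0), so a normal is n = UV × UW = (1248, 1536, −384).
d = |1248·(-364) + 1536·371 + (-384)·258 − 6432| / √(1557504 + 2359296 + 147456) = |10080| / 2016 = 5.

5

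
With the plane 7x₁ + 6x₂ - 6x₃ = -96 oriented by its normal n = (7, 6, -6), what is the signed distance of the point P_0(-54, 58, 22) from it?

n·P_0 − (-96) = -66.
|n| = 11, so the signed distance is -66/11 = -6.

-6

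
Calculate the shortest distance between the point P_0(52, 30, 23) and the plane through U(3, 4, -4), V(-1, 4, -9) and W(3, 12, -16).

19√77/77

UV = (-4, 0, -5) and UW = (0, 8, -12), so a normal is n = UV × UW = (40, -48, -32).
Then n·(52, 30, 23) - 56 = -152.
|n| = √(1600 + 2304 + 1024) = 8√77, so the distance is |-152|/(8√77) = 19√77/77.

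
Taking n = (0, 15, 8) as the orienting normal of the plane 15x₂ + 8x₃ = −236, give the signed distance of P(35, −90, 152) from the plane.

n·P − (-236) = 102.
|n| = 17, so the signed distance is 102/17 = 6.

6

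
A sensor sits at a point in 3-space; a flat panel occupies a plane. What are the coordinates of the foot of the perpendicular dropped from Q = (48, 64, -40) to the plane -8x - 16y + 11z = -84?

n = (-8, -16, 11), |n|² = 441, and n·Q − (-84) = -1764.
t = -1764/441 = -4, so the foot is Q − t·n = (48, 64, -40) − (-4)·(-8, -16, 11) = (16, 0, 4).

(16, 0, 4)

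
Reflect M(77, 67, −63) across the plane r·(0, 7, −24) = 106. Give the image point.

(77, 25, 81)

With n = (0, 7, −24), the signed offset is (n·M − 106)/|n|² = 1875/625 = 3.
M' = M − 2t·n = (77, 67, −63) − 6·(0, 7, −24) = (77, 25, 81).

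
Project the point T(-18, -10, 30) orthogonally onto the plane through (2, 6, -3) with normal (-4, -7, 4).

n = (-4, -7, 4), |n|² = 81, and n·T − (-62) = 324.
t = 324/81 = 4, so the foot is T − t·n = (-18, -10, 30) − 4·(-4, -7, 4) = (-2, 18, 14).

(-2, 18, 14)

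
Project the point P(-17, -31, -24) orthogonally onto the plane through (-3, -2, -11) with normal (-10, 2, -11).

(-7, -33, -13)

n = (-10, 2, -11), |n|² = 225, and n·P − 147 = 225.
t = 225/225 = 1, so the foot is P − t·n = (-17, -31, -24) − 1·(-10, 2, -11) = (-7, -33, -13).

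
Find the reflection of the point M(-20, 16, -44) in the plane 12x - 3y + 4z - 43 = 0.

n = (12, -3, 4), |n|² = 169, n·M − 43 = -507, so t = -507/169 = -3.
Foot F = M − (-3)·n = (16, 7, -32); the reflection is 2F − M = (52, -2, -20).

(52, -2, -20)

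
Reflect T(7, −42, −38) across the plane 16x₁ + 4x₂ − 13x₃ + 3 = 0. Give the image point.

n = (16, 4, −13), |n|² = 441, n·T − (-3) = 441, so t = 441/441 = 1.
Foot F = T − 1·n = (−9, −46, −25); the reflection is 2F − T = (−25, −50, −12).

(-25, -50, -12)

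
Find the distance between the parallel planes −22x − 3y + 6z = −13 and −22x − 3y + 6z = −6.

With common normal n = (−22, −3, 6) (|n| = 23), the distance is |(-13) − (-6)|/|n| = 7/23.

7/23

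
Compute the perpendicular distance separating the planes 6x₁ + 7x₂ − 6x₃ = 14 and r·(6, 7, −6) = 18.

4/11

With common normal n = (6, 7, −6) (|n| = 11), the distance is |14 − 18|/|n| = 4/11.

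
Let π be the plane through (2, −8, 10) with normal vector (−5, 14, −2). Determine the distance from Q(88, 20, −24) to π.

2

The plane has equation n·(r − (2, −8, 10)) = 0, i.e. n·r = -142.
n = (−5, 14, −2); n·P − (-142) = 30; |n| = 15; distance = 30/15 = 2.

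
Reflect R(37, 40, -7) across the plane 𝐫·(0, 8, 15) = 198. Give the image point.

With n = (0, 8, 15), the signed offset is (n·R − 198)/|n|² = 17/289 = 1/17.
R' = R − 2t·n = (37, 40, -7) − (2/17)·(0, 8, 15) = (37, 664/17, -149/17).

(37, 664/17, -149/17)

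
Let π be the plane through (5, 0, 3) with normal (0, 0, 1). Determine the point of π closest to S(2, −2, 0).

(2, -2, 3)

The perpendicular from S has direction n = (0, 0, 1): r = (2, −2, 0) + t(0, 0, 1).
Substitute into the plane: n·(S + tn) = 3 gives 0 + 1t = 3, so t = 3.
Foot = (2, −2, 0) + 3·(0, 0, 1) = (2, −2, 3).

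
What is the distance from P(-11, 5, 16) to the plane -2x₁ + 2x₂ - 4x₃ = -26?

3/√6

Normal vector n = (-2, 2, -4), and n·(-11, 5, 16) - (-26) = -6.
|n| = √(4 + 4 + 16) = 2√6, so the distance is |-6|/(2√6) = √6/2.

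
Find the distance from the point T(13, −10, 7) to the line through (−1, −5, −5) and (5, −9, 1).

A direction vector is d = (6, −4, 6).
AP = (14, −5, 12), and AP × d = (18, −12, −26).
|AP × d|² = 1144 and |d|² = 88, so the distance is √(1144/88) = √13.

√13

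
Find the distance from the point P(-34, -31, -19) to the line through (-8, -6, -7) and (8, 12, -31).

34

A direction vector is d = (16, 18, -24).
AP = (-26, -25, -12), and AP × d = (816, -816, -68).
|AP × d|² = 1336336 and |d|² = 1156, so the distance is √(1336336/1156) = √1156 = 34.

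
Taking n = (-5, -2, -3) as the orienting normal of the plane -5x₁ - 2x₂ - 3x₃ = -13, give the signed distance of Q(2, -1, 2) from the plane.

-√38/38

n·Q − (-13) = -1.
|n| = √38, so the signed distance is -√38/38.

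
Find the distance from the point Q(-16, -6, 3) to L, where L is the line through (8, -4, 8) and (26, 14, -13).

A direction vector is d = (18, 18, -21).
AP = (-24, -2, -5), and AP × d = (132, -594, -396).
|AP × d|² = 527076 and |d|² = 1089, so the distance is √(527076/1089) = √484 = 22.

22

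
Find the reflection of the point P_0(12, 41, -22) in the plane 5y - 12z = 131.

With n = (0, 5, -12), the signed offset is (n·P_0 − 131)/|n|² = 338/169 = 2.
P_0' = P_0 − 2t·n = (12, 41, -22) − 4·(0, 5, -12) = (12, 21, 26).

(12, 21, 26)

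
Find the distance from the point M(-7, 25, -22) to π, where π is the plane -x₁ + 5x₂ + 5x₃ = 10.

Normal vector n = (-1, 5, 5), and n·(-7, 25, -22) - 10 = 12.
|n| = √(1 + 25 + 25) = √51, so the distance is |12|/√51 = 12/√51.

12/√51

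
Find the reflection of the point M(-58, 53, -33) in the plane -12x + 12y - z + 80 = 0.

(62, -67, -23)

n = (-12, 12, -1), |n|² = 289, n·M − (-80) = 1445, so t = 1445/289 = 5.
Foot F = M − 5·n = (2, -7, -28); the reflection is 2F − M = (62, -67, -23).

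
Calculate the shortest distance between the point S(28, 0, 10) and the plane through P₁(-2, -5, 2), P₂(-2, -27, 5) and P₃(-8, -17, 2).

P₁P₂ = (0, -22, 3) and P₁P₃ = (-6, -12, 0), so a normal is n = P₁P₂ × P₁P₃ = (36, -18, -132).
Then n·(28, 0, 10) - (-246) = -66.
|n| = √(1296 + 324 + 17424) = 138, so the distance is |-66|/138 = 11/23.

11/23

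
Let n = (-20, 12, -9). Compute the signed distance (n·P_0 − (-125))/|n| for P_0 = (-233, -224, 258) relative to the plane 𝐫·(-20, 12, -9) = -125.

-9

n·P_0 − (-125) = -225.
|n| = 25, so the signed distance is -225/25 = -9.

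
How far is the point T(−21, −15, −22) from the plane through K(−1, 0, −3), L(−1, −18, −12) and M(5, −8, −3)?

KL = (0, −18, −9) and KM = (6, −8, 0), so a normal is n = KL × KM = (−72, −54, 108).
Then n·(−21, −15, −22) − (−252) = 198.
|n| = √(5184 + 2916 + 11664) = 18√61, so the distance is |198|/(18√61) = 11/√61.

11√61/61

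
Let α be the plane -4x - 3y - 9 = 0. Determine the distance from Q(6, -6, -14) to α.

Normal vector n = (-4, -3, 0), and n·(6, -6, -14) - 9 = -15.
|n| = √(16 + 9 + 0) = 5, so the distance is |-15|/5 = 3.

3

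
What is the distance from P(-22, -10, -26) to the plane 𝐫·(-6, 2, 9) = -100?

Normal vector n = (-6, 2, 9), and n·(-22, -10, -26) - (-100) = -22.
|n| = √(36 + 4 + 81) = 11, so the distance is |-22|/11 = 2.

2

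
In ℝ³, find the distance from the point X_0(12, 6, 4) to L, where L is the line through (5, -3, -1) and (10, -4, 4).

2√26

A direction vector is d = (5, -1, 5).
AP = (7, 9, 5), and AP × d = (50, -10, -52).
|AP × d|² = 5304 and |d|² = 51, so the distance is √(5304/51) = √104 = 2√26.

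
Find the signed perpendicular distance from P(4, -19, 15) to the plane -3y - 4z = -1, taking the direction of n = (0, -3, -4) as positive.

-2/5

n·P − (-1) = -2.
|n| = 5, so the signed distance is -2/5.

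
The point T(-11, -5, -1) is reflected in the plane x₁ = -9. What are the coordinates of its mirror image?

n = (1, 0, 0), |n|² = 1, n·T − (-9) = -2, so t = -2/1 = -2.
Foot F = T − (-2)·n = (-9, -5, -1); the reflection is 2F − T = (-7, -5, -1).

(-7, -5, -1)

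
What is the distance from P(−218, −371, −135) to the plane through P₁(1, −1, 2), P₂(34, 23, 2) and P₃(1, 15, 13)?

6

P₁P₂ = (33, 24, 0) and P₁P₃ = (0, 16, 11), so a normal is n = P₁P₂ × P₁P₃ = (264, −363, 528).
Then n·(−218, −371, −135) − 1683 = 4158.
|n| = √(69696 + 131769 + 278784) = 693, so the distance is |4158|/693 = 6.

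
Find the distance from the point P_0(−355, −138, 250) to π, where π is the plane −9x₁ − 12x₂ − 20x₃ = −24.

5

Normal vector n = (−9, −12, −20), and n·(−355, −138, 250) − (−24) = −125.
|n| = √(81 + 144 + 400) = 25, so the distance is |-125|/25 = 5.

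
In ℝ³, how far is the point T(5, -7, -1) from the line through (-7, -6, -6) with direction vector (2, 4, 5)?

Direction vector d = (2, 4, 5).
AP = (12, -1, 5), and AP × d = (-25, -50, 50).
|AP × d|² = 5625 and |d|² = 45, so the distance is √(5625/45) = √125 = 5√5.

5√5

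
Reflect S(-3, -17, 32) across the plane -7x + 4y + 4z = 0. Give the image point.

n = (-7, 4, 4), |n|² = 81, n·S − 0 = 81, so t = 81/81 = 1.
Foot F = S − 1·n = (4, -21, 28); the reflection is 2F − S = (11, -25, 24).

(11, -25, 24)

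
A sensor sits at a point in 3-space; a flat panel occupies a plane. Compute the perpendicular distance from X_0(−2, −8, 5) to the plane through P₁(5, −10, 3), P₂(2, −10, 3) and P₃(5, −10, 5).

P₁P₂ = (−3, 0, 0) and P₁P₃ = (0, 0, 2), so a normal is n = P₁P₂ × P₁P₃ = (0, 6, 0).
d = |6·(-8) − (-60)| / √(0 + 36 + 0) = |12| / 6 = 2.

2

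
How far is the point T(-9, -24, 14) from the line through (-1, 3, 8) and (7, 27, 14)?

3√17

A direction vector is d = (8, 24, 6).
AP = (-8, -27, 6); AP·d = -676, |AP|² = 829, |d|² = 676.
distance² = |AP|² − (AP·d)²/|d|² = 829 − 456976/676 = 153, so the distance is 3√17.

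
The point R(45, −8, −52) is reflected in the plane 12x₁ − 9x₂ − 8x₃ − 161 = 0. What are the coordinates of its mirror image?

(-27, 46, -4)

With n = (12, −9, −8), the signed offset is (n·R − 161)/|n|² = 867/289 = 3.
R' = R − 2t·n = (45, −8, −52) − 6·(12, −9, −8) = (−27, 46, −4).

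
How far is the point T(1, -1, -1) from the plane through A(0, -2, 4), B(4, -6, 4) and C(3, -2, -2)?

1/3

AB = (4, -4, 0) and AC = (3, 0, -6), so a normal is n = AB × AC = (24, 24, 12).
n = (24, 24, 12); n·P − 0 = -12; |n| = 36; distance = 12/36 = 1/3.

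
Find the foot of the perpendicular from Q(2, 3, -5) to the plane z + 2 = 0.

The perpendicular from Q has direction n = (0, 0, 1): r = (2, 3, -5) + λ(0, 0, 1).
Substitute into the plane: n·(Q + λn) = -2 gives -5 + 1λ = -2, so λ = 3.
Foot = (2, 3, -5) + 3·(0, 0, 1) = (2, 3, -2).

(2, 3, -2)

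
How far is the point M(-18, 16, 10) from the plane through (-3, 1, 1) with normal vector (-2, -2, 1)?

3

The plane has equation n·(r − (-3, 1, 1)) = 0, i.e. n·r = 5.
Then n·(-18, 16, 10) - 5 = 9.
|n| = √(4 + 4 + 1) = 3, so the distance is |9|/3 = 3.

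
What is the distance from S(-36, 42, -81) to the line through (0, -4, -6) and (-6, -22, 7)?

2√1069

A direction vector is d = (-6, -18, 13).
AP = (-36, 46, -75); AP·d = -1587, |AP|² = 9037, |d|² = 529.
distance² = |AP|² − (AP·d)²/|d|² = 9037 − 2518569/529 = 4276, so the distance is 2√1069.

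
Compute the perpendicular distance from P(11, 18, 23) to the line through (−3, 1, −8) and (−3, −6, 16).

√821

A direction vector is d = (0, −7, 24).
AP = (14, 17, 31), and AP × d = (625, −336, −98).
|AP × d|² = 513125 and |d|² = 625, so the distance is √(513125/625) = √821.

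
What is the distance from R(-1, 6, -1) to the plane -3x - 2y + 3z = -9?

3/√22

d = |(-3)·(-1) + (-2)·6 + 3·(-1) − (-9)| / √(9 + 4 + 9) = |-3| / √22 = 3/√22.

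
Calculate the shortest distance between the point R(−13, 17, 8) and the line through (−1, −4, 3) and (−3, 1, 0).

A direction vector is d = (−2, 5, −3).
AP = (−12, 21, 5), and AP × d = (−88, −46, −18).
|AP × d|² = 10184 and |d|² = 38, so the distance is √(10184/38) = √268 = 2√67.

2√67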